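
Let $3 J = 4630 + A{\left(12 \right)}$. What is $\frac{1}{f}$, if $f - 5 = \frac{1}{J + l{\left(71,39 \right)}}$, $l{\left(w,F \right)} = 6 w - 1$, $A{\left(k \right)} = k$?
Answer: $\frac{5917}{29588} \approx 0.19998$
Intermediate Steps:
$l{\left(w,F \right)} = -1 + 6 w$
$J = \frac{4642}{3}$ ($J = \frac{4630 + 12}{3} = \frac{1}{3} \cdot 4642 = \frac{4642}{3} \approx 1547.3$)
$f = \frac{29588}{5917}$ ($f = 5 + \frac{1}{\frac{4642}{3} + \left(-1 + 6 \cdot 71\right)} = 5 + \frac{1}{\frac{4642}{3} + \left(-1 + 426\right)} = 5 + \frac{1}{\frac{4642}{3} + 425} = 5 + \frac{1}{\frac{5917}{3}} = 5 + \frac{3}{5917} = \frac{29588}{5917} \approx 5.0005$)
$\frac{1}{f} = \frac{1}{\frac{29588}{5917}} = \frac{5917}{29588}$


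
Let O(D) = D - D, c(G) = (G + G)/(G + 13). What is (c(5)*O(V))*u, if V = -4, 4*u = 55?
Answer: 0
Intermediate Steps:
u = 55/4 (u = (¼)*55 = 55/4 ≈ 13.750)
c(G) = 2*G/(13 + G) (c(G) = (2*G)/(13 + G) = 2*G/(13 + G))
O(D) = 0
(c(5)*O(V))*u = ((2*5/(13 + 5))*0)*(55/4) = ((2*5/18)*0)*(55/4) = ((2*5*(1/18))*0)*(55/4) = ((5/9)*0)*(55/4) = 0*(55/4) = 0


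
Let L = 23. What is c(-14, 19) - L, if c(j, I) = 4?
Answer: -19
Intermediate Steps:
c(-14, 19) - L = 4 - 1*23 = 4 - 23 = -19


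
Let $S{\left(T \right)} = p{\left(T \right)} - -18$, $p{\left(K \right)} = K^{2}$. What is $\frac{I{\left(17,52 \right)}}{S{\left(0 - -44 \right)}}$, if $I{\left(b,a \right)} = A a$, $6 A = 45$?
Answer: $\frac{195}{977} \approx 0.19959$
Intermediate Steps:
$A = \frac{15}{2}$ ($A = \frac{1}{6} \cdot 45 = \frac{15}{2} \approx 7.5$)
$S{\left(T \right)} = 18 + T^{2}$ ($S{\left(T \right)} = T^{2} - -18 = T^{2} + 18 = 18 + T^{2}$)
$I{\left(b,a \right)} = \frac{15 a}{2}$
$\frac{I{\left(17,52 \right)}}{S{\left(0 - -44 \right)}} = \frac{\frac{15}{2} \cdot 52}{18 + \left(0 - -44\right)^{2}} = \frac{390}{18 + \left(0 + 44\right)^{2}} = \frac{390}{18 + 44^{2}} = \frac{390}{18 + 1936} = \frac{390}{1954} = 390 \cdot \frac{1}{1954} = \frac{195}{977}$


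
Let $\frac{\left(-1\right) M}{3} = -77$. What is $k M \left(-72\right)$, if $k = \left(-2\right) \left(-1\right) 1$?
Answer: $-33264$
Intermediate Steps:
$M = 231$ ($M = \left(-3\right) \left(-77\right) = 231$)
$k = 2$ ($k = 2 \cdot 1 = 2$)
$k M \left(-72\right) = 2 \cdot 231 \left(-72\right) = 462 \left(-72\right) = -33264$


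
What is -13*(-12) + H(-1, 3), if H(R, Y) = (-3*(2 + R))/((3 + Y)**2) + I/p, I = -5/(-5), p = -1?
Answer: 1859/12 ≈ 154.92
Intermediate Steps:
I = 1 (I = -5*(-1/5) = 1)
H(R, Y) = -1 + (-6 - 3*R)/(3 + Y)**2 (H(R, Y) = (-3*(2 + R))/((3 + Y)**2) + 1/(-1) = (-6 - 3*R)/(3 + Y)**2 + 1*(-1) = (-6 - 3*R)/(3 + Y)**2 - 1 = -1 + (-6 - 3*R)/(3 + Y)**2)
-13*(-12) + H(-1, 3) = -13*(-12) + (-6 - (3 + 3)**2 - 3*(-1))/(3 + 3)**2 = 156 + (-6 - 1*6**2 + 3)/6**2 = 156 + (-6 - 1*36 + 3)/36 = 156 + (-6 - 36 + 3)/36 = 156 + (1/36)*(-39) = 156 - 13/12 = 1859/12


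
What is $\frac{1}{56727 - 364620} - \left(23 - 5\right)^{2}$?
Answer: $- \frac{99757333}{307893} \approx -324.0$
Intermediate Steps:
$\frac{1}{56727 - 364620} - \left(23 - 5\right)^{2} = \frac{1}{-307893} - 18^{2} = - \frac{1}{307893} - 324 = - \frac{99757333}{307893}$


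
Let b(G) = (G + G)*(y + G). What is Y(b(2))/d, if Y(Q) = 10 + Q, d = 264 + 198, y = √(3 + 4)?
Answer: 3/77 + 2*√7/231 ≈ 0.061868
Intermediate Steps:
y = √7 ≈ 2.6458
d = 462
b(G) = 2*G*(G + √7) (b(G) = (G + G)*(√7 + G) = (2*G)*(G + √7) = 2*G*(G + √7))
Y(b(2))/d = (10 + 2*2*(2 + √7))/462 = (10 + (8 + 4*√7))*(1/462) = (18 + 4*√7)*(1/462) = 3/77 + 2*√7/231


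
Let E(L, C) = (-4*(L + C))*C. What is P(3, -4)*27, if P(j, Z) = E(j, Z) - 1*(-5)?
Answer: -297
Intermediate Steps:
E(L, C) = C*(-4*C - 4*L) (E(L, C) = (-4*(C + L))*C = (-4*C - 4*L)*C = C*(-4*C - 4*L))
P(j, Z) = 5 - 4*Z*(Z + j) (P(j, Z) = -4*Z*(Z + j) - 1*(-5) = -4*Z*(Z + j) + 5 = 5 - 4*Z*(Z + j))
P(3, -4)*27 = (5 - 4*(-4)*(-4 + 3))*27 = (5 - 4*(-4)*(-1))*27 = (5 - 16)*27 = -11*27 = -297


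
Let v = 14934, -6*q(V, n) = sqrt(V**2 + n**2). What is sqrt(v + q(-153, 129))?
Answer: sqrt(59736 - 10*sqrt(178))/2 ≈ 122.07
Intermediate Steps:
q(V, n) = -sqrt(V**2 + n**2)/6
sqrt(v + q(-153, 129)) = sqrt(14934 - sqrt((-153)**2 + 129**2)/6) = sqrt(14934 - sqrt(23409 + 16641)/6) = sqrt(14934 - 5*sqrt(178)/2)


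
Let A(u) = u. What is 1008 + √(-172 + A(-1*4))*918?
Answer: 1008 + 3672*I*√11 ≈ 1008.0 + 12179.0*I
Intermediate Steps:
1008 + √(-172 + A(-1*4))*918 = 1008 + √(-172 - 1*4)*918 = 1008 + √(-172 - 4)*918 = 1008 + √(-176)*918 = 1008 + (4*I*√11)*918 = 1008 + 3672*I*√11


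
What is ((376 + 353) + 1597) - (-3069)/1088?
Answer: 2533757/1088 ≈ 2328.8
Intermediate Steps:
((376 + 353) + 1597) - (-3069)/1088 = (729 + 1597) - (-3069)/1088 = 2326 - 1*(-3069/1088) = 2326 + 3069/1088 = 2533757/1088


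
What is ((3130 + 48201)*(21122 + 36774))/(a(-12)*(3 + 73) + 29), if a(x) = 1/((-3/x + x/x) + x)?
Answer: 127789961768/943 ≈ 1.3551e+8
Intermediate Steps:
a(x) = 1/(1 + x - 3/x) (a(x) = 1/((-3/x + 1) + x) = 1/((1 - 3/x) + x) = 1/(1 + x - 3/x))
((3130 + 48201)*(21122 + 36774))/(a(-12)*(3 + 73) + 29) = ((3130 + 48201)*(21122 + 36774))/((-12/(-3 - 12 + (-12)²))*(3 + 73) + 29) = (51331*57896)/(-12/(-3 - 12 + 144)*76 + 29) = 2971859576/(-12/129*76 + 29) = 2971859576/(-12*1/129*76 + 29) = 2971859576/(-4/43*76 + 29) = 2971859576/(-304/43 + 29) = 2971859576/(943/43) = 2971859576*(43/943) = 127789961768/943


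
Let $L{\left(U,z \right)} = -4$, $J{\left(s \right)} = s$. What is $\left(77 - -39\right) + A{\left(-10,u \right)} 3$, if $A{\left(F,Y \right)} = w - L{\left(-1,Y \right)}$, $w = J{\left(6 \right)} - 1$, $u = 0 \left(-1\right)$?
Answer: $143$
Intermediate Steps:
$u = 0$
$w = 5$ ($w = 6 - 1 = 5$)
$A{\left(F,Y \right)} = 9$ ($A{\left(F,Y \right)} = 5 - -4 = 5 + 4 = 9$)
$\left(77 - -39\right) + A{\left(-10,u \right)} 3 = \left(77 - -39\right) + 9 \cdot 3 = \left(77 + 39\right) + 27 = 116 + 27 = 143$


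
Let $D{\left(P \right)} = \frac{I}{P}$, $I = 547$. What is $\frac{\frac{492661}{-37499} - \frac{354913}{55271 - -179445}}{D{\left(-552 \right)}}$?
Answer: $\frac{17794313657094}{1203620890087} \approx 14.784$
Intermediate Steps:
$D{\left(P \right)} = \frac{547}{P}$
$\frac{\frac{492661}{-37499} - \frac{354913}{55271 - -179445}}{D{\left(-552 \right)}} = \frac{\frac{492661}{-37499} - \frac{354913}{55271 - -179445}}{547 \frac{1}{-552}} = \frac{492661 \left(- \frac{1}{37499}\right) - \frac{354913}{55271 + 179445}}{547 \left(- \frac{1}{552}\right)} = \frac{- \frac{492661}{37499} - \frac{354913}{234716}}{- \frac{547}{552}} = \left(- \frac{492661}{37499} - \frac{354913}{234716}\right) \left(- \frac{552}{547}\right) = \left(- \frac{128944301863}{8801615284}\right) \left(- \frac{552}{547}\right) = \frac{17794313657094}{1203620890087}$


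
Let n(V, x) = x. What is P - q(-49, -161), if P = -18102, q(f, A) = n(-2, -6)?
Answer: -18096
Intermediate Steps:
q(f, A) = -6
P - q(-49, -161) = -18102 - 1*(-6) = -18102 + 6 = -18096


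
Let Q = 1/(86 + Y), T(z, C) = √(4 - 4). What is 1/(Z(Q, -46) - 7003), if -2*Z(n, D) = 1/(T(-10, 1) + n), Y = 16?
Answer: -1/7054 ≈ -0.00014176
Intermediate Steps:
T(z, C) = 0 (T(z, C) = √0 = 0)
Q = 1/102 (Q = 1/(86 + 16) = 1/102 ≈ 0.0098039)
Z(n, D) = -1/(2*n) (Z(n, D) = -1/(2*(0 + n)) = -1/(2*n))
1/(Z(Q, -46) - 7003) = 1/(-1/(2*1/102) - 7003) = 1/(-½*102 - 7003) = 1/(-51 - 7003) = 1/(-7054) = -1/7054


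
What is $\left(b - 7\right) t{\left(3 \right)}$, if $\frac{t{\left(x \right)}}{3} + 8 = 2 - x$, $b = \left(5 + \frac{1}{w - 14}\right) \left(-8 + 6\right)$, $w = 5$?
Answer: $453$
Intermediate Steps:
$b = - \frac{88}{9}$ ($b = \left(5 + \frac{1}{5 - 14}\right) \left(-8 + 6\right) = \left(5 + \frac{1}{-9}\right) \left(-2\right) = \left(5 - \frac{1}{9}\right) \left(-2\right) = \frac{44}{9} \left(-2\right) = - \frac{88}{9} \approx -9.7778$)
$t{\left(x \right)} = -18 - 3 x$ ($t{\left(x \right)} = -24 + 3 \left(2 - x\right) = -24 - \left(-6 + 3 x\right) = -18 - 3 x$)
$\left(b - 7\right) t{\left(3 \right)} = \left(- \frac{88}{9} - 7\right) \left(-18 - 9\right) = - \frac{151 \left(-18 - 9\right)}{9} = \left(- \frac{151}{9}\right) \left(-27\right) = 453$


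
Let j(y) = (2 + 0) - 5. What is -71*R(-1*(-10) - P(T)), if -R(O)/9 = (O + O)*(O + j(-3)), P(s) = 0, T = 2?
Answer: 89460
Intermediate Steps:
j(y) = -3 (j(y) = 2 - 5 = -3)
R(O) = -18*O*(-3 + O) (R(O) = -9*(O + O)*(O - 3) = -9*2*O*(-3 + O) = -18*O*(-3 + O))
-71*R(-1*(-10) - P(T)) = -1278*(-1*(-10) - 1*0)*(3 - (-1*(-10) - 1*0)) = -1278*(10 + 0)*(3 - (10 + 0)) = -1278*10*(3 - 1*10) = -1278*10*(3 - 10) = -1278*10*(-7) = -71*(-1260) = 89460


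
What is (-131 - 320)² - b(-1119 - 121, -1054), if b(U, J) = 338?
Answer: 203063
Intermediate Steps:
(-131 - 320)² - b(-1119 - 121, -1054) = (-131 - 320)² - 1*338 = (-451)² - 338 = 203401 - 338 = 203063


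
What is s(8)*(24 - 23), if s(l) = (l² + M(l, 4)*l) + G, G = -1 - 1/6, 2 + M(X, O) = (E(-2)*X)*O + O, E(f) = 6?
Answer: 9689/6 ≈ 1614.8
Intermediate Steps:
M(X, O) = -2 + O + 6*O*X (M(X, O) = -2 + ((6*X)*O + O) = -2 + (6*O*X + O) = -2 + (O + 6*O*X) = -2 + O + 6*O*X)
G = -7/6 (G = -1 - 1*⅙ = -1 - ⅙ = -7/6 ≈ -1.1667)
s(l) = -7/6 + l² + l*(2 + 24*l) (s(l) = (l² + (-2 + 4 + 6*4*l)*l) - 7/6 = (l² + (-2 + 4 + 24*l)*l) - 7/6 = (l² + (2 + 24*l)*l) - 7/6 = (l² + l*(2 + 24*l)) - 7/6 = -7/6 + l² + l*(2 + 24*l))
s(8)*(24 - 23) = (-7/6 + 2*8 + 25*8²)*(24 - 23) = (-7/6 + 16 + 25*64)*1 = (-7/6 + 16 + 1600)*1 = (9689/6)*1 = 9689/6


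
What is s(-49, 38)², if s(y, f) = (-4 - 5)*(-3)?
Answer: 729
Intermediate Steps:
s(y, f) = 27 (s(y, f) = -9*(-3) = 27)
s(-49, 38)² = 27² = 729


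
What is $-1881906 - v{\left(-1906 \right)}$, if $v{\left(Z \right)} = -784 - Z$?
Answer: $-1883028$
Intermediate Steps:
$-1881906 - v{\left(-1906 \right)} = -1881906 - \left(-784 - -1906\right) = -1881906 - \left(-784 + 1906\right) = -1881906 - 1122 = -1883028$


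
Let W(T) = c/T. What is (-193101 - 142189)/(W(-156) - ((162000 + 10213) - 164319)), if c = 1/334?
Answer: 17469950160/411308977 ≈ 42.474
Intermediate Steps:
c = 1/334 ≈ 0.0029940
W(T) = 1/(334*T)
(-193101 - 142189)/(W(-156) - ((162000 + 10213) - 164319)) = (-193101 - 142189)/((1/334)/(-156) - ((162000 + 10213) - 164319)) = -335290/((1/334)*(-1/156) - (172213 - 164319)) = -335290/(-1/52104 - 1*7894) = -335290/(-1/52104 - 7894) = -335290/(-411308977/52104) = -335290*(-52104/411308977) = 17469950160/411308977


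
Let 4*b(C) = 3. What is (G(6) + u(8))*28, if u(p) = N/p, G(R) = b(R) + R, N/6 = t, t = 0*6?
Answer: 189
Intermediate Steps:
b(C) = ¾ (b(C) = (¼)*3 = ¾)
t = 0
N = 0 (N = 6*0 = 0)
G(R) = ¾ + R
u(p) = 0 (u(p) = 0/p = 0)
(G(6) + u(8))*28 = ((¾ + 6) + 0)*28 = (27/4 + 0)*28 = (27/4)*28 = 189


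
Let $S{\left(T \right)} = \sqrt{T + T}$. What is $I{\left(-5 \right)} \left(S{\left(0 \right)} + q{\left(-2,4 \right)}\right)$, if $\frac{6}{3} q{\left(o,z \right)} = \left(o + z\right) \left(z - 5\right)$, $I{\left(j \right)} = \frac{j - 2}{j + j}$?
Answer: $- \frac{7}{10} \approx -0.7$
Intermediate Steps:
$I{\left(j \right)} = \frac{-2 + j}{2 j}$
$q{\left(o,z \right)} = \frac{\left(-5 + z\right) \left(o + z\right)}{2}$ ($q{\left(o,z \right)} = \frac{\left(o + z\right) \left(z - 5\right)}{2} = \frac{\left(o + z\right) \left(-5 + z\right)}{2} = \frac{\left(-5 + z\right) \left(o + z\right)}{2}$)
$S{\left(T \right)} = \sqrt{2} \sqrt{T}$ ($S{\left(T \right)} = \sqrt{2 T} = \sqrt{2} \sqrt{T}$)
$I{\left(-5 \right)} \left(S{\left(0 \right)} + q{\left(-2,4 \right)}\right) = \frac{-2 - 5}{2 \left(-5\right)} \left(\sqrt{2} \sqrt{0} + \left(\frac{4^{2}}{2} - -5 - 10 + \frac{1}{2} \left(-2\right) 4\right)\right) = \frac{1}{2} \left(- \frac{1}{5}\right) \left(-7\right) \left(\sqrt{2} \cdot 0 + \left(\frac{1}{2} \cdot 16 + 5 - 10 - 4\right)\right) = \frac{7 \left(0 + \left(8 + 5 - 10 - 4\right)\right)}{10} = \frac{7 \left(0 - 1\right)}{10} = \frac{7}{10} \left(-1\right) = - \frac{7}{10}$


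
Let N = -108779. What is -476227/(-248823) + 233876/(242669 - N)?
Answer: 56390688661/21862086426 ≈ 2.5794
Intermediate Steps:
-476227/(-248823) + 233876/(242669 - N) = -476227/(-248823) + 233876/(242669 - 1*(-108779)) = -476227*(-1/248823) + 233876/(242669 + 108779) = 476227/248823 + 233876/351448 = 476227/248823 + 233876*(1/351448) = 476227/248823 + 58469/87862 = 56390688661/21862086426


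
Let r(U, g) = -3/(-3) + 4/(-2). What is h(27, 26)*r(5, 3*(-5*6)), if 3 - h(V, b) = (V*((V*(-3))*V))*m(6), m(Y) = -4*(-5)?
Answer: -1180983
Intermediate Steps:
m(Y) = 20
h(V, b) = 3 + 60*V³ (h(V, b) = 3 - V*((V*(-3))*V)*20 = 3 - V*((-3*V)*V)*20 = 3 - V*(-3*V²)*20 = 3 - (-3*V³)*20 = 3 - (-60)*V³ = 3 + 60*V³)
r(U, g) = -1 (r(U, g) = -3*(-⅓) + 4*(-½) = 1 - 2 = -1)
h(27, 26)*r(5, 3*(-5*6)) = (3 + 60*27³)*(-1) = (3 + 60*19683)*(-1) = (3 + 1180980)*(-1) = 1180983*(-1) = -1180983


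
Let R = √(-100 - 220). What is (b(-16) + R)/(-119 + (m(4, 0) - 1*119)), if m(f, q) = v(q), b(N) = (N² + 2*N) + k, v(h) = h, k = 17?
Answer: -241/238 - 4*I*√5/119 ≈ -1.0126 - 0.075162*I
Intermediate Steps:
b(N) = 17 + N² + 2*N (b(N) = (N² + 2*N) + 17 = 17 + N² + 2*N)
m(f, q) = q
R = 8*I*√5 (R = √(-320) = 8*I*√5 ≈ 17.889*I)
(b(-16) + R)/(-119 + (m(4, 0) - 1*119)) = ((17 + (-16)² + 2*(-16)) + 8*I*√5)/(-119 + (0 - 1*119)) = ((17 + 256 - 32) + 8*I*√5)/(-119 + (0 - 119)) = (241 + 8*I*√5)/(-119 - 119) = (241 + 8*I*√5)/(-238) = (241 + 8*I*√5)*(-1/238) = -241/238 - 4*I*√5/119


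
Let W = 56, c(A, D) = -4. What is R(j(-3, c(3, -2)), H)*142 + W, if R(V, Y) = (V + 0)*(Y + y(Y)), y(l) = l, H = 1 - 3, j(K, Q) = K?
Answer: 1760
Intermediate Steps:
H = -2
R(V, Y) = 2*V*Y (R(V, Y) = (V + 0)*(Y + Y) = V*(2*Y) = 2*V*Y)
R(j(-3, c(3, -2)), H)*142 + W = (2*(-3)*(-2))*142 + 56 = 12*142 + 56 = 1704 + 56 = 1760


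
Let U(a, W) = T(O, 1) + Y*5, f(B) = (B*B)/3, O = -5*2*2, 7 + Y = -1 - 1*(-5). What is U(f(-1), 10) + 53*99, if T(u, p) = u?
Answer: 5212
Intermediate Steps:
Y = -3 (Y = -7 + (-1 - 1*(-5)) = -7 + (-1 + 5) = -7 + 4 = -3)
O = -20 (O = -10*2 = -20)
f(B) = B**2/3 (f(B) = B**2*(1/3) = B**2/3)
U(a, W) = -35 (U(a, W) = -20 - 3*5 = -20 - 15 = -35)
U(f(-1), 10) + 53*99 = -35 + 53*99 = -35 + 5247 = 5212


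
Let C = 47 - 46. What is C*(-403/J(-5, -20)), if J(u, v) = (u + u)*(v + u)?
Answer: -403/250 ≈ -1.6120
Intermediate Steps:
J(u, v) = 2*u*(u + v) (J(u, v) = (2*u)*(u + v) = 2*u*(u + v))
C = 1
C*(-403/J(-5, -20)) = 1*(-403*(-1/(10*(-5 - 20)))) = 1*(-403/(2*(-5)*(-25))) = 1*(-403/250) = -403/250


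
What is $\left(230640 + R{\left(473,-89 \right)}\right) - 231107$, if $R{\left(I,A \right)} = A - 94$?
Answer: $-650$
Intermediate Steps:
$R{\left(I,A \right)} = -94 + A$ ($R{\left(I,A \right)} = A - 94 = -94 + A$)
$\left(230640 + R{\left(473,-89 \right)}\right) - 231107 = \left(230640 - 183\right) - 231107 = 230457 - 231107 = -650$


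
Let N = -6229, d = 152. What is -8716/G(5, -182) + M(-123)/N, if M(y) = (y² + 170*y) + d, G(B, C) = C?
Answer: 27658221/566839 ≈ 48.794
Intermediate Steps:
M(y) = 152 + y² + 170*y (M(y) = (y² + 170*y) + 152 = 152 + y² + 170*y)
-8716/G(5, -182) + M(-123)/N = -8716/(-182) + (152 + (-123)² + 170*(-123))/(-6229) = -8716*(-1/182) + (152 + 15129 - 20910)*(-1/6229) = 4358/91 - 5629*(-1/6229) = 4358/91 + 5629/6229 = 27658221/566839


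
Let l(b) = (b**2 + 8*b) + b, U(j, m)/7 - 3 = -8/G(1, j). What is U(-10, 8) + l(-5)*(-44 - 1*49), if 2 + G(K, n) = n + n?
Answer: 20719/11 ≈ 1883.5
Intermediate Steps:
G(K, n) = -2 + 2*n (G(K, n) = -2 + (n + n) = -2 + 2*n)
U(j, m) = 21 - 56/(-2 + 2*j) (U(j, m) = 21 + 7*(-8/(-2 + 2*j)) = 21 - 56/(-2 + 2*j))
l(b) = b**2 + 9*b
U(-10, 8) + l(-5)*(-44 - 1*49) = 7*(-7 + 3*(-10))/(-1 - 10) + (-5*(9 - 5))*(-44 - 1*49) = 7*(-7 - 30)/(-11) + (-5*4)*(-44 - 49) = 7*(-1/11)*(-37) - 20*(-93) = 259/11 + 1860 = 20719/11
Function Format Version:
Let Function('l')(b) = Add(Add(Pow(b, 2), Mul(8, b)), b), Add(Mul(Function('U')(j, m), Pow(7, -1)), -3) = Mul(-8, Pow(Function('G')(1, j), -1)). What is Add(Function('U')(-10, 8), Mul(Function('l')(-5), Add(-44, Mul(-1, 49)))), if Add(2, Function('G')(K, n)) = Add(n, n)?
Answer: Rational(20719, 11) ≈ 1883.5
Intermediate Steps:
Function('G')(K, n) = Add(-2, Mul(2, n)) (Function('G')(K, n) = Add(-2, Add(n, n)) = Add(-2, Mul(2, n)))
Function('U')(j, m) = Add(21, Mul(-56, Pow(Add(-2, Mul(2, j)), -1))) (Function('U')(j, m) = Add(21, Mul(7, Mul(-8, Pow(Add(-2, Mul(2, j)), -1)))) = Add(21, Mul(-56, Pow(Add(-2, Mul(2, j)), -1))))
Function('l')(b) = Add(Pow(b, 2), Mul(9, b))
Add(Function('U')(-10, 8), Mul(Function('l')(-5), Add(-44, Mul(-1, 49)))) = Add(Mul(7, Pow(Add(-1, -10), -1), Add(-7, Mul(3, -10))), Mul(Mul(-5, Add(9, -5)), Add(-44, Mul(-1, 49)))) = Add(Mul(7, Pow(-11, -1), Add(-7, -30)), Mul(Mul(-5, 4), Add(-44, -49))) = Add(Mul(7, Rational(-1, 11), -37), Mul(-20, -93)) = Add(Rational(259, 11), 1860) = Rational(20719, 11)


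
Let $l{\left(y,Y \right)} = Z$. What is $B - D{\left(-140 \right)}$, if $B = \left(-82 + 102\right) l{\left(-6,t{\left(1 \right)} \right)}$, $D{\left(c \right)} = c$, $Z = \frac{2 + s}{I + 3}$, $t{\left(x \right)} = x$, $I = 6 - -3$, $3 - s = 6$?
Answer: $\frac{415}{3} \approx 138.33$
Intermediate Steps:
$s = -3$ ($s = 3 - 6 = -3$)
$I = 9$ ($I = 6 + 3 = 9$)
$Z = - \frac{1}{12}$ ($Z = \frac{2 - 3}{9 + 3} = - \frac{1}{12} \approx -0.083333$)
$l{\left(y,Y \right)} = - \frac{1}{12}$
$B = - \frac{5}{3}$ ($B = \left(-82 + 102\right) \left(- \frac{1}{12}\right) = 20 \left(- \frac{1}{12}\right) = - \frac{5}{3} \approx -1.6667$)
$B - D{\left(-140 \right)} = - \frac{5}{3} - -140 = - \frac{5}{3} + 140 = \frac{415}{3}$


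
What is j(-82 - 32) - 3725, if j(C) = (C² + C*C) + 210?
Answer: 22477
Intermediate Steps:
j(C) = 210 + 2*C² (j(C) = (C² + C²) + 210 = 2*C² + 210 = 210 + 2*C²)
j(-82 - 32) - 3725 = (210 + 2*(-82 - 32)²) - 3725 = (210 + 2*(-114)²) - 3725 = (210 + 2*12996) - 3725 = (210 + 25992) - 3725 = 26202 - 3725 = 22477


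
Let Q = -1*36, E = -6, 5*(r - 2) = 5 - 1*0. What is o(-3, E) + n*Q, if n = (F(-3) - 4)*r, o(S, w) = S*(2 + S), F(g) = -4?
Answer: 867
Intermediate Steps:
r = 3 (r = 2 + (5 - 1*0)/5 = 2 + (5 + 0)/5 = 2 + (1/5)*5 = 2 + 1 = 3)
Q = -36
n = -24 (n = (-4 - 4)*3 = -8*3 = -24)
o(-3, E) + n*Q = -3*(2 - 3) - 24*(-36) = -3*(-1) + 864 = 3 + 864 = 867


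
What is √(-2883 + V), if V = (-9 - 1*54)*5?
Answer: I*√3198 ≈ 56.551*I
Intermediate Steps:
V = -315 (V = (-9 - 54)*5 = -63*5 = -315)
√(-2883 + V) = √(-2883 - 315) = √(-3198) = I*√3198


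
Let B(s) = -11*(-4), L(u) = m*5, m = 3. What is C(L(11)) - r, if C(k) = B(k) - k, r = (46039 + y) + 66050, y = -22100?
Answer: -89960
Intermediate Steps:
L(u) = 15 (L(u) = 3*5 = 15)
B(s) = 44
r = 89989 (r = (46039 - 22100) + 66050 = 23939 + 66050 = 89989)
C(k) = 44 - k
C(L(11)) - r = (44 - 1*15) - 1*89989 = (44 - 15) - 89989 = 29 - 89989 = -89960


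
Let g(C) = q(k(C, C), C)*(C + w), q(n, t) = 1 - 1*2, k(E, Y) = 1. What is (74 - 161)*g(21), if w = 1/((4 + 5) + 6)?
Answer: 9164/5 ≈ 1832.8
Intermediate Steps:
q(n, t) = -1 (q(n, t) = 1 - 2 = -1)
w = 1/15 (w = 1/(9 + 6) = 1/15 ≈ 0.066667)
g(C) = -1/15 - C (g(C) = -(C + 1/15) = -(1/15 + C) = -1/15 - C)
(74 - 161)*g(21) = (74 - 161)*(-1/15 - 1*21) = -87*(-1/15 - 21) = -87*(-316/15) = 9164/5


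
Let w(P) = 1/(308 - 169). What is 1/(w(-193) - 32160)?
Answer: -139/4470239 ≈ -3.1095e-5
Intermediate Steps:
w(P) = 1/139
1/(w(-193) - 32160) = 1/(1/139 - 32160) = 1/(-4470239/139) = -139/4470239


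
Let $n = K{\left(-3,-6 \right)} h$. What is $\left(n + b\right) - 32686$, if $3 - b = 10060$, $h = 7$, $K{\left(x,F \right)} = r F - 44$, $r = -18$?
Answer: $-42295$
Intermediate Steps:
$K{\left(x,F \right)} = -44 - 18 F$ ($K{\left(x,F \right)} = - 18 F - 44 = -44 - 18 F$)
$b = -10057$ ($b = 3 - 10060 = -10057$)
$n = 448$ ($n = \left(-44 - -108\right) 7 = \left(-44 + 108\right) 7 = 64 \cdot 7 = 448$)
$\left(n + b\right) - 32686 = \left(448 - 10057\right) - 32686 = -9609 - 32686 = -42295$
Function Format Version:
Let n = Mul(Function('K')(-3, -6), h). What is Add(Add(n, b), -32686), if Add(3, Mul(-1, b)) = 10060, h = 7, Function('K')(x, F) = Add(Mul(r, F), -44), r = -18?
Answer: -42295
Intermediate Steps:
Function('K')(x, F) = Add(-44, Mul(-18, F)) (Function('K')(x, F) = Add(Mul(-18, F), -44) = Add(-44, Mul(-18, F)))
b = -10057 (b = Add(3, Mul(-1, 10060)) = Add(3, -10060) = -10057)
n = 448 (n = Mul(Add(-44, Mul(-18, -6)), 7) = Mul(Add(-44, 108), 7) = Mul(64, 7) = 448)
Add(Add(n, b), -32686) = Add(Add(448, -10057), -32686) = Add(-9609, -32686) = -42295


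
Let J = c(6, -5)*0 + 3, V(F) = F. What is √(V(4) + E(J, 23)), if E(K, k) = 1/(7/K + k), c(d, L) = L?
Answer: √5833/38 ≈ 2.0098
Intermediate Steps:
J = 3 (J = -5*0 + 3 = 0 + 3 = 3)
E(K, k) = 1/(k + 7/K)
√(V(4) + E(J, 23)) = √(4 + 3/(7 + 3*23)) = √(4 + 3/(7 + 69)) = √(4 + 3/76) = √(307/76) = √5833/38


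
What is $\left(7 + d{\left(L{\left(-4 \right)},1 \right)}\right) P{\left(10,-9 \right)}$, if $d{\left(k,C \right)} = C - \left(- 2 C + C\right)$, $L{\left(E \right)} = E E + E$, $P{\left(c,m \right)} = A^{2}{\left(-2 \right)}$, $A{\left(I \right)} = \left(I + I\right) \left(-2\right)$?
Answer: $576$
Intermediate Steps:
$A{\left(I \right)} = - 4 I$ ($A{\left(I \right)} = 2 I \left(-2\right) = - 4 I$)
$P{\left(c,m \right)} = 64$ ($P{\left(c,m \right)} = \left(\left(-4\right) \left(-2\right)\right)^{2} = 8^{2} = 64$)
$L{\left(E \right)} = E + E^{2}$ ($L{\left(E \right)} = E^{2} + E = E + E^{2}$)
$d{\left(k,C \right)} = 2 C$ ($d{\left(k,C \right)} = C - - C = C + C = 2 C$)
$\left(7 + d{\left(L{\left(-4 \right)},1 \right)}\right) P{\left(10,-9 \right)} = \left(7 + 2 \cdot 1\right) 64 = \left(7 + 2\right) 64 = 9 \cdot 64 = 576$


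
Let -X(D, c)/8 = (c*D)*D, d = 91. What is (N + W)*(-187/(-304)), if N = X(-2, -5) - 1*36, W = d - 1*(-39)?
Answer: 23749/152 ≈ 156.24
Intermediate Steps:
W = 130 (W = 91 - 1*(-39) = 91 + 39 = 130)
X(D, c) = -8*c*D² (X(D, c) = -8*c*D*D = -8*D*c*D = -8*c*D²)
N = 124 (N = -8*(-5)*(-2)² - 1*36 = -8*(-5)*4 - 36 = 160 - 36 = 124)
(N + W)*(-187/(-304)) = (124 + 130)*(-187/(-304)) = 254*(-187*(-1/304)) = 254*(187/304) = 23749/152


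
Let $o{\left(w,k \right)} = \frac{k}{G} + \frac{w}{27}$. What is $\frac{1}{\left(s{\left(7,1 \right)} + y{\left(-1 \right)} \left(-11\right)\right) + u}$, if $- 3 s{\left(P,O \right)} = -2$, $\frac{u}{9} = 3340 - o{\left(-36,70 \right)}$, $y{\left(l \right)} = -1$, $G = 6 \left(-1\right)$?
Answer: $\frac{3}{90566} \approx 3.3125 \cdot 10^{-5}$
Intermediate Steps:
$G = -6$
$o{\left(w,k \right)} = - \frac{k}{6} + \frac{w}{27}$ ($o{\left(w,k \right)} = \frac{k}{-6} + \frac{w}{27} = k \left(- \frac{1}{6}\right) + w \frac{1}{27} = - \frac{k}{6} + \frac{w}{27}$)
$u = 30177$ ($u = 9 \left(3340 - \left(\left(- \frac{1}{6}\right) 70 + \frac{1}{27} \left(-36\right)\right)\right) = 9 \left(3340 - \left(- \frac{35}{3} - \frac{4}{3}\right)\right) = 9 \left(3340 - -13\right) = 9 \left(3340 + 13\right) = 9 \cdot 3353 = 30177$)
$s{\left(P,O \right)} = \frac{2}{3}$ ($s{\left(P,O \right)} = \left(- \frac{1}{3}\right) \left(-2\right) = \frac{2}{3}$)
$\frac{1}{\left(s{\left(7,1 \right)} + y{\left(-1 \right)} \left(-11\right)\right) + u} = \frac{1}{\left(\frac{2}{3} - -11\right) + 30177} = \frac{1}{\left(\frac{2}{3} + 11\right) + 30177} = \frac{1}{\frac{35}{3} + 30177} = \frac{1}{\frac{90566}{3}} = \frac{3}{90566}$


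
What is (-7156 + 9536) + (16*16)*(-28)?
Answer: -4788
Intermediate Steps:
(-7156 + 9536) + (16*16)*(-28) = 2380 + 256*(-28) = 2380 - 7168 = -4788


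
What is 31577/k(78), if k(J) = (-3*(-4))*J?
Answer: 2429/72 ≈ 33.736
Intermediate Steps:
k(J) = 12*J
31577/k(78) = 31577/((12*78)) = 31577/936 = 31577*(1/936) = 2429/72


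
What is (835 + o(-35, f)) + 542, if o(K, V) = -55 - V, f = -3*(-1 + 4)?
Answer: 1331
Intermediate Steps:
f = -9 (f = -3*3 = -9)
(835 + o(-35, f)) + 542 = (835 + (-55 - 1*(-9))) + 542 = (835 + (-55 + 9)) + 542 = (835 - 46) + 542 = 789 + 542 = 1331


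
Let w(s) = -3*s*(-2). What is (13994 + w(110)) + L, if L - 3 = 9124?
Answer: 23781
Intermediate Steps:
L = 9127 (L = 3 + 9124 = 9127)
w(s) = 6*s
(13994 + w(110)) + L = (13994 + 6*110) + 9127 = (13994 + 660) + 9127 = 14654 + 9127 = 23781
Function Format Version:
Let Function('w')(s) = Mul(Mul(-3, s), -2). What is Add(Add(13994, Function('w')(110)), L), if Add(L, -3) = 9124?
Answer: 23781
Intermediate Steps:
L = 9127 (L = Add(3, 9124) = 9127)
Function('w')(s) = Mul(6, s)
Add(Add(13994, Function('w')(110)), L) = Add(Add(13994, Mul(6, 110)), 9127) = Add(Add(13994, 660), 9127) = Add(14654, 9127) = 23781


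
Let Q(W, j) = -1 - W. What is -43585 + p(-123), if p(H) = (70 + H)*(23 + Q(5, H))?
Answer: -44486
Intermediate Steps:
p(H) = 1190 + 17*H (p(H) = (70 + H)*(23 + (-1 - 1*5)) = (70 + H)*(23 + (-1 - 5)) = (70 + H)*(23 - 6) = (70 + H)*17 = 1190 + 17*H)
-43585 + p(-123) = -43585 + (1190 + 17*(-123)) = -43585 + (1190 - 2091) = -43585 - 901 = -44486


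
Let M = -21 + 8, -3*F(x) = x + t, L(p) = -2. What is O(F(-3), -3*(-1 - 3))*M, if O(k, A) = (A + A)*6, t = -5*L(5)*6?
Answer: -1872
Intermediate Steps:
t = 60 (t = -5*(-2)*6 = 10*6 = 60)
F(x) = -20 - x/3 (F(x) = -(x + 60)/3 = -(60 + x)/3 = -20 - x/3)
M = -13
O(k, A) = 12*A (O(k, A) = (2*A)*6 = 12*A)
O(F(-3), -3*(-1 - 3))*M = (12*(-3*(-1 - 3)))*(-13) = (12*(-3*(-4)))*(-13) = (12*12)*(-13) = 144*(-13) = -1872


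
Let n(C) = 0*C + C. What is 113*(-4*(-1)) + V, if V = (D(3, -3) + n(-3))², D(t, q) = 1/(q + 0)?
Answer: 4168/9 ≈ 463.11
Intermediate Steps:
D(t, q) = 1/q
n(C) = C (n(C) = 0 + C = C)
V = 100/9 (V = (1/(-3) - 3)² = (-⅓ - 3)² = (-10/3)² = 100/9 ≈ 11.111)
113*(-4*(-1)) + V = 113*(-4*(-1)) + 100/9 = 113*4 + 100/9 = 452 + 100/9 = 4168/9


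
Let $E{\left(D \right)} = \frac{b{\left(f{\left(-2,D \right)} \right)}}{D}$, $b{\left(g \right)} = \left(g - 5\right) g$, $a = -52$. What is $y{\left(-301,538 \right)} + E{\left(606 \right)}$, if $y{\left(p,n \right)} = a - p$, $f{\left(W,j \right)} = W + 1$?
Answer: $\frac{25150}{101} \approx 249.01$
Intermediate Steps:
$f{\left(W,j \right)} = 1 + W$
$b{\left(g \right)} = g \left(-5 + g\right)$ ($b{\left(g \right)} = \left(-5 + g\right) g = g \left(-5 + g\right)$)
$E{\left(D \right)} = \frac{6}{D}$ ($E{\left(D \right)} = \frac{\left(1 - 2\right) \left(-5 + \left(1 - 2\right)\right)}{D} = \frac{\left(-1\right) \left(-5 - 1\right)}{D} = \frac{\left(-1\right) \left(-6\right)}{D} = \frac{6}{D}$)
$y{\left(p,n \right)} = -52 - p$
$y{\left(-301,538 \right)} + E{\left(606 \right)} = \left(-52 - -301\right) + \frac{6}{606} = \left(-52 + 301\right) + 6 \cdot \frac{1}{606} = 249 + \frac{1}{101} = \frac{25150}{101}$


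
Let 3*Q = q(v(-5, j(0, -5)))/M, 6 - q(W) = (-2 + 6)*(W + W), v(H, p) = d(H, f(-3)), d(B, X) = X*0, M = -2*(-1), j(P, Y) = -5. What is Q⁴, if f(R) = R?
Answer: 1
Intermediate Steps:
M = 2
d(B, X) = 0
v(H, p) = 0
q(W) = 6 - 8*W (q(W) = 6 - (-2 + 6)*(W + W) = 6 - 4*2*W = 6 - 8*W)
Q = 1 (Q = ((6 - 8*0)/2)/3 = ((6 + 0)*(½))/3 = (6*(½))/3 = (⅓)*3 = 1)
Q⁴ = 1⁴ = 1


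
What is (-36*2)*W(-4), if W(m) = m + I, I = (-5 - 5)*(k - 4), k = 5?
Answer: 1008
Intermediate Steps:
I = -10 (I = (-5 - 5)*(5 - 4) = -10*1 = -10)
W(m) = -10 + m (W(m) = m - 10 = -10 + m)
(-36*2)*W(-4) = (-36*2)*(-10 - 4) = -72*(-14) = 1008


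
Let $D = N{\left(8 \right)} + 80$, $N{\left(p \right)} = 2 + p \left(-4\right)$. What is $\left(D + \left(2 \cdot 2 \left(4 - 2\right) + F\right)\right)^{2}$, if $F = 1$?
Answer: $3481$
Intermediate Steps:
$N{\left(p \right)} = 2 - 4 p$
$D = 50$ ($D = \left(2 - 32\right) + 80 = -30 + 80 = 50$)
$\left(D + \left(2 \cdot 2 \left(4 - 2\right) + F\right)\right)^{2} = \left(50 + \left(2 \cdot 2 \left(4 - 2\right) + 1\right)\right)^{2} = \left(50 + \left(2 \cdot 2 \cdot 2 + 1\right)\right)^{2} = \left(50 + \left(2 \cdot 4 + 1\right)\right)^{2} = \left(50 + \left(8 + 1\right)\right)^{2} = \left(50 + 9\right)^{2} = 59^{2} = 3481$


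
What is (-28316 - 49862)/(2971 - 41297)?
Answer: 39089/19163 ≈ 2.0398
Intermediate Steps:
(-28316 - 49862)/(2971 - 41297) = -78178/(-38326) = -78178*(-1/38326) = 39089/19163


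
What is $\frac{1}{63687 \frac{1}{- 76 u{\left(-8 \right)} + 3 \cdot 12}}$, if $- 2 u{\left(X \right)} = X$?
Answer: $- \frac{268}{63687} \approx -0.0042081$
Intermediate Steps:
$u{\left(X \right)} = - \frac{X}{2}$
$\frac{1}{63687 \frac{1}{- 76 u{\left(-8 \right)} + 3 \cdot 12}} = \frac{1}{63687 \frac{1}{- 76 \left(\left(- \frac{1}{2}\right) \left(-8\right)\right) + 3 \cdot 12}} = \frac{1}{63687 \frac{1}{\left(-76\right) 4 + 36}} = \frac{1}{63687 \frac{1}{-304 + 36}} = \frac{1}{63687 \frac{1}{-268}} = \frac{1}{63687 \left(- \frac{1}{268}\right)} = \frac{1}{- \frac{63687}{268}} = - \frac{268}{63687}$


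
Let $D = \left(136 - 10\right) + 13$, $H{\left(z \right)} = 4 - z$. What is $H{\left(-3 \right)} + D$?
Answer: $146$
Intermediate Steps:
$D = 139$ ($D = 126 + 13 = 139$)
$H{\left(-3 \right)} + D = \left(4 - -3\right) + 139 = \left(4 + 3\right) + 139 = 7 + 139 = 146$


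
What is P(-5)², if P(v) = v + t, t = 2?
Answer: 9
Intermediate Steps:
P(v) = 2 + v (P(v) = v + 2 = 2 + v)
P(-5)² = (2 - 5)² = (-3)² = 9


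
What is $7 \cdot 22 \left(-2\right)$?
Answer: $-308$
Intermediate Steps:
$7 \cdot 22 \left(-2\right) = 154 \left(-2\right) = -308$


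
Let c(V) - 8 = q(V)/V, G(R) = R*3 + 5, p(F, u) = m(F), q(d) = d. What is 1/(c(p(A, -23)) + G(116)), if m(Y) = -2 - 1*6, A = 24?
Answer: 1/362 ≈ 0.0027624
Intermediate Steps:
m(Y) = -8 (m(Y) = -2 - 6 = -8)
p(F, u) = -8
G(R) = 5 + 3*R (G(R) = 3*R + 5 = 5 + 3*R)
c(V) = 9 (c(V) = 8 + V/V = 8 + 1 = 9)
1/(c(p(A, -23)) + G(116)) = 1/(9 + (5 + 3*116)) = 1/(9 + (5 + 348)) = 1/(9 + 353) = 1/362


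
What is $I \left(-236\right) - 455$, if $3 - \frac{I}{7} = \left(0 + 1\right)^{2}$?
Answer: $-3759$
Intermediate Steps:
$I = 14$ ($I = 21 - 7 \left(0 + 1\right)^{2} = 21 - 7 \cdot 1^{2} = 21 - 7 = 14$)
$I \left(-236\right) - 455 = 14 \left(-236\right) - 455 = -3304 - 455 = -3759$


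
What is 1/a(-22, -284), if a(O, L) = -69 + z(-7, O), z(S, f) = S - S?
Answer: -1/69 ≈ -0.014493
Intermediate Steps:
z(S, f) = 0
a(O, L) = -69 (a(O, L) = -69 + 0 = -69)
1/a(-22, -284) = 1/(-69) = -1/69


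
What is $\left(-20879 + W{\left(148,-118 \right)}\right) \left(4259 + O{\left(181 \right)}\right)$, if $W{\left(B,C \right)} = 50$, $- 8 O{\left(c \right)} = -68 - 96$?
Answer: $- \frac{178275411}{2} \approx -8.9138 \cdot 10^{7}$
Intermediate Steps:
$O{\left(c \right)} = \frac{41}{2}$ ($O{\left(c \right)} = - \frac{-68 - 96}{8} = \left(- \frac{1}{8}\right) \left(-164\right) = \frac{41}{2}$)
$\left(-20879 + W{\left(148,-118 \right)}\right) \left(4259 + O{\left(181 \right)}\right) = \left(-20879 + 50\right) \left(4259 + \frac{41}{2}\right) = \left(-20829\right) \frac{8559}{2} = - \frac{178275411}{2}$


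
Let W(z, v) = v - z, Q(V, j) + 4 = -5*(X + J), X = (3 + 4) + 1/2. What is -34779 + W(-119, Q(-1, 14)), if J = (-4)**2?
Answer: -69563/2 ≈ -34782.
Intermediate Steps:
J = 16
X = 15/2 (X = 7 + 1*(1/2) = 7 + 1/2 = 15/2 ≈ 7.5000)
Q(V, j) = -243/2 (Q(V, j) = -4 - 5*(15/2 + 16) = -4 - 5*47/2 = -4 - 235/2 = -243/2)
-34779 + W(-119, Q(-1, 14)) = -34779 + (-243/2 - 1*(-119)) = -34779 + (-243/2 + 119) = -34779 - 5/2 = -69563/2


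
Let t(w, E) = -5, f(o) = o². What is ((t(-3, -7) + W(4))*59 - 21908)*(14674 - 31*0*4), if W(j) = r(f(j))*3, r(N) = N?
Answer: -284250054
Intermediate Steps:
W(j) = 3*j² (W(j) = j²*3 = 3*j²)
((t(-3, -7) + W(4))*59 - 21908)*(14674 - 31*0*4) = ((-5 + 3*4²)*59 - 21908)*(14674 - 31*0*4) = ((-5 + 3*16)*59 - 21908)*(14674 + 0*4) = ((-5 + 48)*59 - 21908)*(14674 + 0) = (43*59 - 21908)*14674 = (2537 - 21908)*14674 = -19371*14674 = -284250054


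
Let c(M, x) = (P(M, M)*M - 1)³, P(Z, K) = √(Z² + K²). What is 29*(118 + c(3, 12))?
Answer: -10701 + 43065*√2 ≈ 50202.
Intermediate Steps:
P(Z, K) = √(K² + Z²)
c(M, x) = (-1 + M*√2*√(M²))³ (c(M, x) = (√(M² + M²)*M - 1)³ = (√(2*M²)*M - 1)³ = ((√2*√(M²))*M - 1)³ = (M*√2*√(M²) - 1)³ = (-1 + M*√2*√(M²))³)
29*(118 + c(3, 12)) = 29*(118 + (-1 + 3*√2*√(3²))³) = 29*(118 + (-1 + 3*√2*√9)³) = 29*(118 + (-1 + 3*√2*3)³) = 29*(118 + (-1 + 9*√2)³) = 3422 + 29*(-1 + 9*√2)³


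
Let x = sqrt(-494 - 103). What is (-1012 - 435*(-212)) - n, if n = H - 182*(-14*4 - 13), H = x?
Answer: 78650 - I*sqrt(597) ≈ 78650.0 - 24.434*I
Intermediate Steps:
x = I*sqrt(597) (x = sqrt(-597) = I*sqrt(597) ≈ 24.434*I)
H = I*sqrt(597) ≈ 24.434*I
n = 12558 + I*sqrt(597) (n = I*sqrt(597) - 182*(-14*4 - 13) = I*sqrt(597) - 182*(-56 - 13) = I*sqrt(597) - 182*(-69) = I*sqrt(597) + 12558 = 12558 + I*sqrt(597) ≈ 12558.0 + 24.434*I)
(-1012 - 435*(-212)) - n = (-1012 - 435*(-212)) - (12558 + I*sqrt(597)) = (-1012 + 92220) + (-12558 - I*sqrt(597)) = 91208 + (-12558 - I*sqrt(597)) = 78650 - I*sqrt(597)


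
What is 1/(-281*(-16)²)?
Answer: -1/71936 ≈ -1.3901e-5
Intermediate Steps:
1/(-281*(-16)²) = 1/(-281*256) = 1/(-71936) = -1/71936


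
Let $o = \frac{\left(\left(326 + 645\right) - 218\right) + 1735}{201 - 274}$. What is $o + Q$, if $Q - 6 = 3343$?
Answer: $\frac{241989}{73} \approx 3314.9$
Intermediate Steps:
$Q = 3349$ ($Q = 6 + 3343 = 3349$)
$o = - \frac{2488}{73}$ ($o = \frac{\left(971 - 218\right) + 1735}{-73} = \left(753 + 1735\right) \left(- \frac{1}{73}\right) = 2488 \left(- \frac{1}{73}\right) = - \frac{2488}{73} \approx -34.082$)
$o + Q = - \frac{2488}{73} + 3349 = \frac{241989}{73}$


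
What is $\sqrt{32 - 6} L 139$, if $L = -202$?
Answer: $- 28078 \sqrt{26} \approx -1.4317 \cdot 10^{5}$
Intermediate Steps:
$\sqrt{32 - 6} L 139 = \sqrt{32 - 6} \left(-202\right) 139 = \sqrt{26} \left(-202\right) 139 = - 202 \sqrt{26} \cdot 139 = - 28078 \sqrt{26}$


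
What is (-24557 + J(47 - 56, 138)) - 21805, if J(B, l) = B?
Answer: -46371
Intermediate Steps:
(-24557 + J(47 - 56, 138)) - 21805 = (-24557 + (47 - 56)) - 21805 = (-24557 - 9) - 21805 = -24566 - 21805 = -46371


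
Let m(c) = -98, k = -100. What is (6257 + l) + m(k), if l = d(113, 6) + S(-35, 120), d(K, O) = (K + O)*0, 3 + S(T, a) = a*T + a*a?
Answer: 16356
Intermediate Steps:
S(T, a) = -3 + a² + T*a (S(T, a) = -3 + (a*T + a*a) = -3 + (T*a + a²) = -3 + (a² + T*a) = -3 + a² + T*a)
d(K, O) = 0
l = 10197 (l = 0 + (-3 + 120² - 35*120) = 0 + (-3 + 14400 - 4200) = 0 + 10197 = 10197)
(6257 + l) + m(k) = (6257 + 10197) - 98 = 16454 - 98 = 16356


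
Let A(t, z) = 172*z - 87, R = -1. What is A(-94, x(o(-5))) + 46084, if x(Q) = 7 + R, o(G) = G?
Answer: 47029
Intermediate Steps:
x(Q) = 6 (x(Q) = 7 - 1 = 6)
A(t, z) = -87 + 172*z
A(-94, x(o(-5))) + 46084 = (-87 + 172*6) + 46084 = (-87 + 1032) + 46084 = 945 + 46084 = 47029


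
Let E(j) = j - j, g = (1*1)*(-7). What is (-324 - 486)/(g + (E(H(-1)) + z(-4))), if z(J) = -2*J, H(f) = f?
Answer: -810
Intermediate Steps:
g = -7 (g = 1*(-7) = -7)
E(j) = 0
(-324 - 486)/(g + (E(H(-1)) + z(-4))) = (-324 - 486)/(-7 + (0 - 2*(-4))) = -810/(-7 + (0 + 8)) = -810/(-7 + 8) = -810/1 = -810*1 = -810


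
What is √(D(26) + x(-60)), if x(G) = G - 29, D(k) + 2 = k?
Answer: I*√65 ≈ 8.0623*I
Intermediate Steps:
D(k) = -2 + k
x(G) = -29 + G
√(D(26) + x(-60)) = √((-2 + 26) + (-29 - 60)) = √(24 - 89) = √(-65) = I*√65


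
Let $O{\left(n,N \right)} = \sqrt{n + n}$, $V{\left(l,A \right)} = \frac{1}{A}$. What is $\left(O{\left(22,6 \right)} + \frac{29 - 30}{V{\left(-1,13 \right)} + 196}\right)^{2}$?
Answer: $\frac{285885813}{6497401} - \frac{52 \sqrt{11}}{2549} \approx 43.932$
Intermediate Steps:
$O{\left(n,N \right)} = \sqrt{2} \sqrt{n}$ ($O{\left(n,N \right)} = \sqrt{2 n} = \sqrt{2} \sqrt{n}$)
$\left(O{\left(22,6 \right)} + \frac{29 - 30}{V{\left(-1,13 \right)} + 196}\right)^{2} = \left(\sqrt{2} \sqrt{22} + \frac{29 - 30}{\frac{1}{13} + 196}\right)^{2} = \left(2 \sqrt{11} - \frac{1}{\frac{1}{13} + 196}\right)^{2} = \left(2 \sqrt{11} - \frac{1}{\frac{2549}{13}}\right)^{2} = \left(2 \sqrt{11} - \frac{13}{2549}\right)^{2} = \left(- \frac{13}{2549} + 2 \sqrt{11}\right)^{2}$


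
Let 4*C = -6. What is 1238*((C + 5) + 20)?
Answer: 29093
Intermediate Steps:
C = -3/2 (C = (1/4)*(-6) = -3/2 ≈ -1.5000)
1238*((C + 5) + 20) = 1238*((-3/2 + 5) + 20) = 1238*(7/2 + 20) = 1238*(47/2) = 29093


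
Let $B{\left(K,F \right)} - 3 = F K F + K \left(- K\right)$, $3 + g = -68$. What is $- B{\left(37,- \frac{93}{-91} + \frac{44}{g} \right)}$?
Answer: $\frac{56773088049}{41744521} \approx 1360.0$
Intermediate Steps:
$g = -71$ ($g = -3 - 68 = -71$)
$B{\left(K,F \right)} = 3 - K^{2} + K F^{2}$ ($B{\left(K,F \right)} = 3 + \left(F K F + K \left(- K\right)\right) = 3 + \left(K F^{2} - K^{2}\right) = 3 + \left(- K^{2} + K F^{2}\right) = 3 - K^{2} + K F^{2}$)
$- B{\left(37,- \frac{93}{-91} + \frac{44}{g} \right)} = - (3 - 37^{2} + 37 \left(- \frac{93}{-91} + \frac{44}{-71}\right)^{2}) = - (3 - 1369 + 37 \left(\left(-93\right) \left(- \frac{1}{91}\right) + 44 \left(- \frac{1}{71}\right)\right)^{2}) = - (3 - 1369 + 37 \left(\frac{93}{91} - \frac{44}{71}\right)^{2}) = - (3 - 1369 + 37 \left(\frac{2599}{6461}\right)^{2}) = - (3 - 1369 + 37 \cdot \frac{6754801}{41744521}) = - (3 - 1369 + \frac{249927637}{41744521}) = \left(-1\right) \left(- \frac{56773088049}{41744521}\right) = \frac{56773088049}{41744521}$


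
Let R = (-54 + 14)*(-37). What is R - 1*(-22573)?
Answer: 24053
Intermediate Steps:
R = 1480 (R = -40*(-37) = 1480)
R - 1*(-22573) = 1480 - 1*(-22573) = 1480 + 22573 = 24053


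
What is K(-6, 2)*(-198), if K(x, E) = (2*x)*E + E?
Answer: 4356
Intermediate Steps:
K(x, E) = E + 2*E*x (K(x, E) = 2*E*x + E = E + 2*E*x)
K(-6, 2)*(-198) = (2*(1 + 2*(-6)))*(-198) = (2*(1 - 12))*(-198) = (2*(-11))*(-198) = -22*(-198) = 4356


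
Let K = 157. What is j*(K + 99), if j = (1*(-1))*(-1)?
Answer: 256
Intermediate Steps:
j = 1 (j = -1*(-1) = 1)
j*(K + 99) = 1*(157 + 99) = 1*256 = 256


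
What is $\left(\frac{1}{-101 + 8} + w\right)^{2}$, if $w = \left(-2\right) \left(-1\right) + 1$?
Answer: $\frac{77284}{8649} \approx 8.9356$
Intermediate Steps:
$w = 3$ ($w = 2 + 1 = 3$)
$\left(\frac{1}{-101 + 8} + w\right)^{2} = \left(\frac{1}{-101 + 8} + 3\right)^{2} = \left(\frac{1}{-93} + 3\right)^{2} = \left(- \frac{1}{93} + 3\right)^{2} = \left(\frac{278}{93}\right)^{2} = \frac{77284}{8649}$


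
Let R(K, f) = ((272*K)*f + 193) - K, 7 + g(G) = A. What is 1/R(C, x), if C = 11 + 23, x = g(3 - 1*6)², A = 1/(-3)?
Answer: 9/4477463 ≈ 2.0101e-6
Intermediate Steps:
A = -⅓ (A = 1*(-⅓) = -⅓ ≈ -0.33333)
g(G) = -22/3 (g(G) = -7 - ⅓ = -22/3)
x = 484/9 (x = (-22/3)² = 484/9 ≈ 53.778)
C = 34
R(K, f) = 193 - K + 272*K*f (R(K, f) = (272*K*f + 193) - K = (193 + 272*K*f) - K = 193 - K + 272*K*f)
1/R(C, x) = 1/(193 - 1*34 + 272*34*(484/9)) = 1/(193 - 34 + 4476032/9) = 1/(4477463/9) = 9/4477463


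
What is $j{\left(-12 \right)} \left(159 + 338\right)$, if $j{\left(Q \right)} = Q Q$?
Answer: $71568$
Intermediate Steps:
$j{\left(Q \right)} = Q^{2}$
$j{\left(-12 \right)} \left(159 + 338\right) = \left(-12\right)^{2} \left(159 + 338\right) = 144 \cdot 497 = 71568$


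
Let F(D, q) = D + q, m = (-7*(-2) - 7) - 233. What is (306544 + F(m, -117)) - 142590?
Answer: 163611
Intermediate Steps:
m = -226 (m = (14 - 7) - 233 = 7 - 233 = -226)
(306544 + F(m, -117)) - 142590 = (306544 + (-226 - 117)) - 142590 = (306544 - 343) - 142590 = 306201 - 142590 = 163611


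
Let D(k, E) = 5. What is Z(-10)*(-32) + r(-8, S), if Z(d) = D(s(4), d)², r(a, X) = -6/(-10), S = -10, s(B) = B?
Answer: -3997/5 ≈ -799.40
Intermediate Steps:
r(a, X) = ⅗ (r(a, X) = -6*(-⅒) = ⅗)
Z(d) = 25 (Z(d) = 5² = 25)
Z(-10)*(-32) + r(-8, S) = 25*(-32) + ⅗ = -800 + ⅗ = -3997/5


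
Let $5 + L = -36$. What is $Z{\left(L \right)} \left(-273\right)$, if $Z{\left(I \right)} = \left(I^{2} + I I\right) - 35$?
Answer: $-908271$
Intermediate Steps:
$L = -41$ ($L = -5 - 36 = -41$)
$Z{\left(I \right)} = -35 + 2 I^{2}$ ($Z{\left(I \right)} = \left(I^{2} + I^{2}\right) - 35 = 2 I^{2} - 35 = -35 + 2 I^{2}$)
$Z{\left(L \right)} \left(-273\right) = \left(-35 + 2 \left(-41\right)^{2}\right) \left(-273\right) = \left(-35 + 2 \cdot 1681\right) \left(-273\right) = \left(-35 + 3362\right) \left(-273\right) = 3327 \left(-273\right) = -908271$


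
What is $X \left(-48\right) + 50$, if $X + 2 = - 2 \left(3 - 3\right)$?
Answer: $146$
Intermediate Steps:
$X = -2$ ($X = -2 - 2 \left(3 - 3\right) = -2 - 0 = -2 + 0 = -2$)
$X \left(-48\right) + 50 = \left(-2\right) \left(-48\right) + 50 = 96 + 50 = 146$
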